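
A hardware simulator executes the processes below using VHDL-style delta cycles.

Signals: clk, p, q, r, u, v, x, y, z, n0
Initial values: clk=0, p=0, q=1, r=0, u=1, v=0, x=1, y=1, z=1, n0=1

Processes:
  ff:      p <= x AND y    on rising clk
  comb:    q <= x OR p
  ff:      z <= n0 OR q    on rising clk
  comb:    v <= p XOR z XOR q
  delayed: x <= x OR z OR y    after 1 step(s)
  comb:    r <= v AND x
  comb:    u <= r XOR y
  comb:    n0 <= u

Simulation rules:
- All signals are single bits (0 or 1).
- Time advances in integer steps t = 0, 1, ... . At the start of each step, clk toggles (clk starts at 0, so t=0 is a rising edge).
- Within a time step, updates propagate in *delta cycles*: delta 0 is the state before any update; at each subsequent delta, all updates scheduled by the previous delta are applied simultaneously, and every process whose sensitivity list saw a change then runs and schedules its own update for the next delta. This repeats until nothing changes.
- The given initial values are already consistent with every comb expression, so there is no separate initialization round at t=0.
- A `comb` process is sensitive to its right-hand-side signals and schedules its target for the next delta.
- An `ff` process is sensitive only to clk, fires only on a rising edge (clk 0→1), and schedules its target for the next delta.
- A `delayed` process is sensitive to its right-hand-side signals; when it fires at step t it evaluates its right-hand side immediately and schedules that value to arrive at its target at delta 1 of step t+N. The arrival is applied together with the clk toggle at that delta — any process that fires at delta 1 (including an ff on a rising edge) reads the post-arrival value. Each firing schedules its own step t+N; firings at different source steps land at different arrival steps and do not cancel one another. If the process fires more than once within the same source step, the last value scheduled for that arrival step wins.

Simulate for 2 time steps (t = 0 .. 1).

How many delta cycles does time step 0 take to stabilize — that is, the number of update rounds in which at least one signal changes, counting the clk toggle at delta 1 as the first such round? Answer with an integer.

[bits: clk,x,r,n0,u,p,y,q,z,v]
t=0: Δ0=0101101110 Δ1=1101101110 Δ2=1101111110 Δ3=1101111111 Δ4=1111111111 Δ5=1111011111 Δ6=1110011111 | 6Δ
t=1: Δ0=1110011111 Δ1=0110011111 | 1Δ

6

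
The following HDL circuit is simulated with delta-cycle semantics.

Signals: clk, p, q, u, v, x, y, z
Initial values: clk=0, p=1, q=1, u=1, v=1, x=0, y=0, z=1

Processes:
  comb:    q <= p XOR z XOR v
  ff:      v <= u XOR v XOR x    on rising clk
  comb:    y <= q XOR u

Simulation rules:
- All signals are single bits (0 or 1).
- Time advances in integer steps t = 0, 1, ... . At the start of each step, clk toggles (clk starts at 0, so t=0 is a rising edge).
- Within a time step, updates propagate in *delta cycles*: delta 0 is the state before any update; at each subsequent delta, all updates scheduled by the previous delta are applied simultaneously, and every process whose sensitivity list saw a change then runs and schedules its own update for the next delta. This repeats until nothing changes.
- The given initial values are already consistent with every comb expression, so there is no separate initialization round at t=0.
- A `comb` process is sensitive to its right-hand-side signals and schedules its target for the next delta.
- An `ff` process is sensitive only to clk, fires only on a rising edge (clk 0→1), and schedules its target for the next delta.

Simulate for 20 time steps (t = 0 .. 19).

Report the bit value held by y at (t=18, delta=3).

1

[bits: clk,q,z,p,x,y,u,v]
t=0: Δ0=01110011 Δ1=11110011 Δ2=11110010 Δ3=10110010 Δ4=10110110 | 4Δ
t=1: Δ0=10110110 Δ1=00110110 | 1Δ
t=2: Δ0=00110110 Δ1=10110110 Δ2=10110111 Δ3=11110111 Δ4=11110011 | 4Δ
t=3: Δ0=11110011 Δ1=01110011 | 1Δ
t=4: Δ0=01110011 Δ1=11110011 Δ2=11110010 Δ3=10110010 Δ4=10110110 | 4Δ
t=5: Δ0=10110110 Δ1=00110110 | 1Δ
t=6: Δ0=00110110 Δ1=10110110 Δ2=10110111 Δ3=11110111 Δ4=11110011 | 4Δ
t=7: Δ0=11110011 Δ1=01110011 | 1Δ
t=8: Δ0=01110011 Δ1=11110011 Δ2=11110010 Δ3=10110010 Δ4=10110110 | 4Δ
t=9: Δ0=10110110 Δ1=00110110 | 1Δ
t=10: Δ0=00110110 Δ1=10110110 Δ2=10110111 Δ3=11110111 Δ4=11110011 | 4Δ
t=11: Δ0=11110011 Δ1=01110011 | 1Δ
t=12: Δ0=01110011 Δ1=11110011 Δ2=11110010 Δ3=10110010 Δ4=10110110 | 4Δ
t=13: Δ0=10110110 Δ1=00110110 | 1Δ
t=14: Δ0=00110110 Δ1=10110110 Δ2=10110111 Δ3=11110111 Δ4=11110011 | 4Δ
t=15: Δ0=11110011 Δ1=01110011 | 1Δ
t=16: Δ0=01110011 Δ1=11110011 Δ2=11110010 Δ3=10110010 Δ4=10110110 | 4Δ
t=17: Δ0=10110110 Δ1=00110110 | 1Δ
t=18: Δ0=00110110 Δ1=10110110 Δ2=10110111 Δ3=11110111 Δ4=11110011 | 4Δ
t=19: Δ0=11110011 Δ1=01110011 | 1Δ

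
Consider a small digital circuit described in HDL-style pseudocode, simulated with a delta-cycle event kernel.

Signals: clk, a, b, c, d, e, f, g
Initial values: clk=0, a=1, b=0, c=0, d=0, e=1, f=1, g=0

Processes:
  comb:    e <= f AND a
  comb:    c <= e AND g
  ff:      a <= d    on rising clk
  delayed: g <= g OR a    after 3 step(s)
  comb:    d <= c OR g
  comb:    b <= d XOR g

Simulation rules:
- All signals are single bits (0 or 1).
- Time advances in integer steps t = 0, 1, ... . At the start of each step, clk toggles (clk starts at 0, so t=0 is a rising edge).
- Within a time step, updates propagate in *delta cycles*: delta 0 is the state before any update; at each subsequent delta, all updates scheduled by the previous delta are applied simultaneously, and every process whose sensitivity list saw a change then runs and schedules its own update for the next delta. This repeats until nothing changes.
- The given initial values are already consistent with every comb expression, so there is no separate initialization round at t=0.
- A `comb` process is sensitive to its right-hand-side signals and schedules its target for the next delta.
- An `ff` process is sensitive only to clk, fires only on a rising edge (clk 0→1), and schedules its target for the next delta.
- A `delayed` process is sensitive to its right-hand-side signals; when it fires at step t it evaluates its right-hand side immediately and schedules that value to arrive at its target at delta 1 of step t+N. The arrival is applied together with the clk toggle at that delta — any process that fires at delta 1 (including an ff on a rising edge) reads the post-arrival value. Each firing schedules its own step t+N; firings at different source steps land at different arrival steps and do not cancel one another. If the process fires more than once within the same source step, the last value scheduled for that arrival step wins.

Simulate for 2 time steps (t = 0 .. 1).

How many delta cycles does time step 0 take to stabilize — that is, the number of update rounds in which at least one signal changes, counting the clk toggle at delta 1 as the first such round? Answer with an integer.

3

t=0 Δ0: d=0 f=1 g=0 a=1 clk=0 e=1 b=0 c=0
  Δ1: clk:0→1
  Δ2: a:1→0
  Δ3: e:1→0
  (3Δ to stable)
t=1 Δ0: d=0 f=1 g=0 a=0 clk=1 e=0 b=0 c=0
  Δ1: clk:1→0
  (1Δ to stable)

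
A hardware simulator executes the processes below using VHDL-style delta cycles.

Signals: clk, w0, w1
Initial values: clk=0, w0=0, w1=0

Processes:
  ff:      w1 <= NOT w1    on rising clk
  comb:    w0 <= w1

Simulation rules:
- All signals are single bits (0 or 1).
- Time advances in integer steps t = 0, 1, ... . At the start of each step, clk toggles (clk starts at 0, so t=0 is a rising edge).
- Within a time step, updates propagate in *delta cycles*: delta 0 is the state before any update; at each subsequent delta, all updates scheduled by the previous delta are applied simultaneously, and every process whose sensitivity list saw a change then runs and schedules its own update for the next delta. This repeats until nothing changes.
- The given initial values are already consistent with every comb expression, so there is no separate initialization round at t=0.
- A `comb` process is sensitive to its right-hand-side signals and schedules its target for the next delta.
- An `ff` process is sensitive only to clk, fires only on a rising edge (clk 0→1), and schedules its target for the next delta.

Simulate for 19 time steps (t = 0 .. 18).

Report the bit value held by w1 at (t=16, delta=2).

1

t=0 Δ0: w0=0 w1=0 clk=0
  Δ1: clk:0→1
  Δ2: w1:0→1
  Δ3: w0:0→1
  (3Δ to stable)
t=1 Δ0: w0=1 w1=1 clk=1
  Δ1: clk:1→0
  (1Δ to stable)
t=2 Δ0: w0=1 w1=1 clk=0
  Δ1: clk:0→1
  Δ2: w1:1→0
  Δ3: w0:1→0
  (3Δ to stable)
t=3 Δ0: w0=0 w1=0 clk=1
  Δ1: clk:1→0
  (1Δ to stable)
t=4 Δ0: w0=0 w1=0 clk=0
  Δ1: clk:0→1
  Δ2: w1:0→1
  Δ3: w0:0→1
  (3Δ to stable)
t=5 Δ0: w0=1 w1=1 clk=1
  Δ1: clk:1→0
  (1Δ to stable)
t=6 Δ0: w0=1 w1=1 clk=0
  Δ1: clk:0→1
  Δ2: w1:1→0
  Δ3: w0:1→0
  (3Δ to stable)
t=7 Δ0: w0=0 w1=0 clk=1
  Δ1: clk:1→0
  (1Δ to stable)
t=8 Δ0: w0=0 w1=0 clk=0
  Δ1: clk:0→1
  Δ2: w1:0→1
  Δ3: w0:0→1
  (3Δ to stable)
t=9 Δ0: w0=1 w1=1 clk=1
  Δ1: clk:1→0
  (1Δ to stable)
t=10 Δ0: w0=1 w1=1 clk=0
  Δ1: clk:0→1
  Δ2: w1:1→0
  Δ3: w0:1→0
  (3Δ to stable)
t=11 Δ0: w0=0 w1=0 clk=1
  Δ1: clk:1→0
  (1Δ to stable)
t=12 Δ0: w0=0 w1=0 clk=0
  Δ1: clk:0→1
  Δ2: w1:0→1
  Δ3: w0:0→1
  (3Δ to stable)
t=13 Δ0: w0=1 w1=1 clk=1
  Δ1: clk:1→0
  (1Δ to stable)
t=14 Δ0: w0=1 w1=1 clk=0
  Δ1: clk:0→1
  Δ2: w1:1→0
  Δ3: w0:1→0
  (3Δ to stable)
t=15 Δ0: w0=0 w1=0 clk=1
  Δ1: clk:1→0
  (1Δ to stable)
t=16 Δ0: w0=0 w1=0 clk=0
  Δ1: clk:0→1
  Δ2: w1:0→1
  Δ3: w0:0→1
  (3Δ to stable)
t=17 Δ0: w0=1 w1=1 clk=1
  Δ1: clk:1→0
  (1Δ to stable)
t=18 Δ0: w0=1 w1=1 clk=0
  Δ1: clk:0→1
  Δ2: w1:1→0
  Δ3: w0:1→0
  (3Δ to stable)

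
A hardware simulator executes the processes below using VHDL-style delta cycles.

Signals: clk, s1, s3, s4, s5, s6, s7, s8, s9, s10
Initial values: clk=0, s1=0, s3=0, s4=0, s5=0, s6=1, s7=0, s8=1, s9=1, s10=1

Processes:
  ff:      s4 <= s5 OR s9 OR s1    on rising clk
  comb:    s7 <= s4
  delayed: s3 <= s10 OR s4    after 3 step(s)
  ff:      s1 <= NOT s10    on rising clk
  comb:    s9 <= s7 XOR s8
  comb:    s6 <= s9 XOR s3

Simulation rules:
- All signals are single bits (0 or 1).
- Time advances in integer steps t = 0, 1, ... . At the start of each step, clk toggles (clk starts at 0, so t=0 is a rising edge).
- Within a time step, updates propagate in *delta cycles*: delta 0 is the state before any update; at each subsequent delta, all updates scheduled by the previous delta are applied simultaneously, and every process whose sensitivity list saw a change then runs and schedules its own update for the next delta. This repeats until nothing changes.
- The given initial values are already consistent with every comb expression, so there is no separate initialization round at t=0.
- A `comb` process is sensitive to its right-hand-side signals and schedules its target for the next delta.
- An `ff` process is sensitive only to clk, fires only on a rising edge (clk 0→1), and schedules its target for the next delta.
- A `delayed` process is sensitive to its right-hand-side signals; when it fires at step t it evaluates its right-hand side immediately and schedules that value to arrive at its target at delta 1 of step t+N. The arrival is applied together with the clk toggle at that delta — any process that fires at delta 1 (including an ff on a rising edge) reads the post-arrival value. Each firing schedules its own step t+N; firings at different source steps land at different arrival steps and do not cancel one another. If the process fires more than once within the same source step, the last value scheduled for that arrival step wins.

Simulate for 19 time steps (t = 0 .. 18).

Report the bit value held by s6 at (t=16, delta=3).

[bits: s6,s8,s4,s1,clk,s7,s10,s3,s9,s5]
t=0: Δ0=1100001010 Δ1=1100101010 Δ2=1110101010 Δ3=1110111010 Δ4=1110111000 Δ5=0110111000 | 5Δ
t=1: Δ0=0110111000 Δ1=0110011000 | 1Δ
t=2: Δ0=0110011000 Δ1=0110111000 Δ2=0100111000 Δ3=0100101000 Δ4=0100101010 Δ5=1100101010 | 5Δ
t=3: Δ0=1100101010 Δ1=1100001110 Δ2=0100001110 | 2Δ
t=4: Δ0=0100001110 Δ1=0100101110 Δ2=0110101110 Δ3=0110111110 Δ4=0110111100 Δ5=1110111100 | 5Δ
t=5: Δ0=1110111100 Δ1=1110011100 | 1Δ
t=6: Δ0=1110011100 Δ1=1110111100 Δ2=1100111100 Δ3=1100101100 Δ4=1100101110 Δ5=0100101110 | 5Δ
t=7: Δ0=0100101110 Δ1=0100001110 | 1Δ
t=8: Δ0=0100001110 Δ1=0100101110 Δ2=0110101110 Δ3=0110111110 Δ4=0110111100 Δ5=1110111100 | 5Δ
t=9: Δ0=1110111100 Δ1=1110011100 | 1Δ
t=10: Δ0=1110011100 Δ1=1110111100 Δ2=1100111100 Δ3=1100101100 Δ4=1100101110 Δ5=0100101110 | 5Δ
t=11: Δ0=0100101110 Δ1=0100001110 | 1Δ
t=12: Δ0=0100001110 Δ1=0100101110 Δ2=0110101110 Δ3=0110111110 Δ4=0110111100 Δ5=1110111100 | 5Δ
t=13: Δ0=1110111100 Δ1=1110011100 | 1Δ
t=14: Δ0=1110011100 Δ1=1110111100 Δ2=1100111100 Δ3=1100101100 Δ4=1100101110 Δ5=0100101110 | 5Δ
t=15: Δ0=0100101110 Δ1=0100001110 | 1Δ
t=16: Δ0=0100001110 Δ1=0100101110 Δ2=0110101110 Δ3=0110111110 Δ4=0110111100 Δ5=1110111100 | 5Δ
t=17: Δ0=1110111100 Δ1=1110011100 | 1Δ
t=18: Δ0=1110011100 Δ1=1110111100 Δ2=1100111100 Δ3=1100101100 Δ4=1100101110 Δ5=0100101110 | 5Δ

0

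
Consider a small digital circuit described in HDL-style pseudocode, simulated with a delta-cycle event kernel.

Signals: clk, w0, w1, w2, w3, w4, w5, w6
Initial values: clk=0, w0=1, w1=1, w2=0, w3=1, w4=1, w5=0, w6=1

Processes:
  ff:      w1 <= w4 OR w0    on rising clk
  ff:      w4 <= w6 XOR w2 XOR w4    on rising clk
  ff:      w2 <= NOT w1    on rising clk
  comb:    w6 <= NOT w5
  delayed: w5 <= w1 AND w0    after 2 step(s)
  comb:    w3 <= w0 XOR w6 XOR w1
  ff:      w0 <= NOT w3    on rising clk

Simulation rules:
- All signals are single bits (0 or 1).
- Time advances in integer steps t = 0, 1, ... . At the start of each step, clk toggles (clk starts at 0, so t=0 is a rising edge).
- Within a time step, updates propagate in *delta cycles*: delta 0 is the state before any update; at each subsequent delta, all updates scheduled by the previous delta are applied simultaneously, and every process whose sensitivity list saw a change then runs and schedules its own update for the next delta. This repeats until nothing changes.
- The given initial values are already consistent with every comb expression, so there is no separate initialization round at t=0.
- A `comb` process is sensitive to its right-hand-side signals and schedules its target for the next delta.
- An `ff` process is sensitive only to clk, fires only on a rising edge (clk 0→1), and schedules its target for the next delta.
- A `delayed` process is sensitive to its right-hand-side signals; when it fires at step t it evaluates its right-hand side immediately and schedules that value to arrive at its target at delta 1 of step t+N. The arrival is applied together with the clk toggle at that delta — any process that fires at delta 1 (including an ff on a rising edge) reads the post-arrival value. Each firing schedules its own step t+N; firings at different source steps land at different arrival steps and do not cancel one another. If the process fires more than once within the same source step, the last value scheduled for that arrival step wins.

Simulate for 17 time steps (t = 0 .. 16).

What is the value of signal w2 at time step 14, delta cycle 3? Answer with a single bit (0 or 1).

t0.Δ0 w2=0 w6=1 clk=0 w4=1 w1=1 w3=1 w5=0 w0=1
t0.Δ1 w2=0 w6=1 clk=1 w4=1 w1=1 w3=1 w5=0 w0=1
t0.Δ2 w2=0 w6=1 clk=1 w4=0 w1=1 w3=1 w5=0 w0=0
t0.Δ3 w2=0 w6=1 clk=1 w4=0 w1=1 w3=0 w5=0 w0=0
t1.Δ0 w2=0 w6=1 clk=1 w4=0 w1=1 w3=0 w5=0 w0=0
t1.Δ1 w2=0 w6=1 clk=0 w4=0 w1=1 w3=0 w5=0 w0=0
t2.Δ0 w2=0 w6=1 clk=0 w4=0 w1=1 w3=0 w5=0 w0=0
t2.Δ1 w2=0 w6=1 clk=1 w4=0 w1=1 w3=0 w5=0 w0=0
t2.Δ2 w2=0 w6=1 clk=1 w4=1 w1=0 w3=0 w5=0 w0=1
t3.Δ0 w2=0 w6=1 clk=1 w4=1 w1=0 w3=0 w5=0 w0=1
t3.Δ1 w2=0 w6=1 clk=0 w4=1 w1=0 w3=0 w5=0 w0=1
t4.Δ0 w2=0 w6=1 clk=0 w4=1 w1=0 w3=0 w5=0 w0=1
t4.Δ1 w2=0 w6=1 clk=1 w4=1 w1=0 w3=0 w5=0 w0=1
t4.Δ2 w2=1 w6=1 clk=1 w4=0 w1=1 w3=0 w5=0 w0=1
t4.Δ3 w2=1 w6=1 clk=1 w4=0 w1=1 w3=1 w5=0 w0=1
t5.Δ0 w2=1 w6=1 clk=1 w4=0 w1=1 w3=1 w5=0 w0=1
t5.Δ1 w2=1 w6=1 clk=0 w4=0 w1=1 w3=1 w5=0 w0=1
t6.Δ0 w2=1 w6=1 clk=0 w4=0 w1=1 w3=1 w5=0 w0=1
t6.Δ1 w2=1 w6=1 clk=1 w4=0 w1=1 w3=1 w5=1 w0=1
t6.Δ2 w2=0 w6=0 clk=1 w4=0 w1=1 w3=1 w5=1 w0=0
t7.Δ0 w2=0 w6=0 clk=1 w4=0 w1=1 w3=1 w5=1 w0=0
t7.Δ1 w2=0 w6=0 clk=0 w4=0 w1=1 w3=1 w5=1 w0=0
t8.Δ0 w2=0 w6=0 clk=0 w4=0 w1=1 w3=1 w5=1 w0=0
t8.Δ1 w2=0 w6=0 clk=1 w4=0 w1=1 w3=1 w5=0 w0=0
t8.Δ2 w2=0 w6=1 clk=1 w4=0 w1=0 w3=1 w5=0 w0=0
t9.Δ0 w2=0 w6=1 clk=1 w4=0 w1=0 w3=1 w5=0 w0=0
t9.Δ1 w2=0 w6=1 clk=0 w4=0 w1=0 w3=1 w5=0 w0=0
t10.Δ0 w2=0 w6=1 clk=0 w4=0 w1=0 w3=1 w5=0 w0=0
t10.Δ1 w2=0 w6=1 clk=1 w4=0 w1=0 w3=1 w5=0 w0=0
t10.Δ2 w2=1 w6=1 clk=1 w4=1 w1=0 w3=1 w5=0 w0=0
t11.Δ0 w2=1 w6=1 clk=1 w4=1 w1=0 w3=1 w5=0 w0=0
t11.Δ1 w2=1 w6=1 clk=0 w4=1 w1=0 w3=1 w5=0 w0=0
t12.Δ0 w2=1 w6=1 clk=0 w4=1 w1=0 w3=1 w5=0 w0=0
t12.Δ1 w2=1 w6=1 clk=1 w4=1 w1=0 w3=1 w5=0 w0=0
t12.Δ2 w2=1 w6=1 clk=1 w4=1 w1=1 w3=1 w5=0 w0=0
t12.Δ3 w2=1 w6=1 clk=1 w4=1 w1=1 w3=0 w5=0 w0=0
t13.Δ0 w2=1 w6=1 clk=1 w4=1 w1=1 w3=0 w5=0 w0=0
t13.Δ1 w2=1 w6=1 clk=0 w4=1 w1=1 w3=0 w5=0 w0=0
t14.Δ0 w2=1 w6=1 clk=0 w4=1 w1=1 w3=0 w5=0 w0=0
t14.Δ1 w2=1 w6=1 clk=1 w4=1 w1=1 w3=0 w5=0 w0=0
t14.Δ2 w2=0 w6=1 clk=1 w4=1 w1=1 w3=0 w5=0 w0=1
t14.Δ3 w2=0 w6=1 clk=1 w4=1 w1=1 w3=1 w5=0 w0=1
t15.Δ0 w2=0 w6=1 clk=1 w4=1 w1=1 w3=1 w5=0 w0=1
t15.Δ1 w2=0 w6=1 clk=0 w4=1 w1=1 w3=1 w5=0 w0=1
t16.Δ0 w2=0 w6=1 clk=0 w4=1 w1=1 w3=1 w5=0 w0=1
t16.Δ1 w2=0 w6=1 clk=1 w4=1 w1=1 w3=1 w5=1 w0=1
t16.Δ2 w2=0 w6=0 clk=1 w4=0 w1=1 w3=1 w5=1 w0=0

0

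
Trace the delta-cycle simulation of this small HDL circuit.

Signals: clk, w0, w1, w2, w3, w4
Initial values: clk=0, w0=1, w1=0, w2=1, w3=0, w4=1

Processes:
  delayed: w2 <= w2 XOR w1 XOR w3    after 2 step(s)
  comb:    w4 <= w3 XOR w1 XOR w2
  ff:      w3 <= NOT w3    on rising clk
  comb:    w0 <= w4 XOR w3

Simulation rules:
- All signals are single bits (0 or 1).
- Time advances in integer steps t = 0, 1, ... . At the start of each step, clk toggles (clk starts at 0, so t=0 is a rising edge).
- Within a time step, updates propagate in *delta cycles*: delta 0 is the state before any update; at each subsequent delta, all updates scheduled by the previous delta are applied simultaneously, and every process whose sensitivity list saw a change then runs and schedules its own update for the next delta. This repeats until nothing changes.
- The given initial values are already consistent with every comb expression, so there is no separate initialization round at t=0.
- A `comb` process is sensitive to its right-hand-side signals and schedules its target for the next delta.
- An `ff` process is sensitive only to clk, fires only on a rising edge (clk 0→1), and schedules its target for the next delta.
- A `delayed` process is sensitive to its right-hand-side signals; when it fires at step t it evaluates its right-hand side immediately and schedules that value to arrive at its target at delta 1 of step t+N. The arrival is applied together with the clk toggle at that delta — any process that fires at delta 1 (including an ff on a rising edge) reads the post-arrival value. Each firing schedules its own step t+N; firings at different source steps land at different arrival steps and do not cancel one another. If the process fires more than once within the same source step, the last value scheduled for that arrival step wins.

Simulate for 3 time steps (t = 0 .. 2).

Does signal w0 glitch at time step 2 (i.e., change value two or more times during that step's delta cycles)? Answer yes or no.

no

t0.Δ0 w1=0 w4=1 w3=0 w0=1 clk=0 w2=1
t0.Δ1 w1=0 w4=1 w3=0 w0=1 clk=1 w2=1
t0.Δ2 w1=0 w4=1 w3=1 w0=1 clk=1 w2=1
t0.Δ3 w1=0 w4=0 w3=1 w0=0 clk=1 w2=1
t0.Δ4 w1=0 w4=0 w3=1 w0=1 clk=1 w2=1
t1.Δ0 w1=0 w4=0 w3=1 w0=1 clk=1 w2=1
t1.Δ1 w1=0 w4=0 w3=1 w0=1 clk=0 w2=1
t2.Δ0 w1=0 w4=0 w3=1 w0=1 clk=0 w2=1
t2.Δ1 w1=0 w4=0 w3=1 w0=1 clk=1 w2=0
t2.Δ2 w1=0 w4=1 w3=0 w0=1 clk=1 w2=0
t2.Δ3 w1=0 w4=0 w3=0 w0=1 clk=1 w2=0
t2.Δ4 w1=0 w4=0 w3=0 w0=0 clk=1 w2=0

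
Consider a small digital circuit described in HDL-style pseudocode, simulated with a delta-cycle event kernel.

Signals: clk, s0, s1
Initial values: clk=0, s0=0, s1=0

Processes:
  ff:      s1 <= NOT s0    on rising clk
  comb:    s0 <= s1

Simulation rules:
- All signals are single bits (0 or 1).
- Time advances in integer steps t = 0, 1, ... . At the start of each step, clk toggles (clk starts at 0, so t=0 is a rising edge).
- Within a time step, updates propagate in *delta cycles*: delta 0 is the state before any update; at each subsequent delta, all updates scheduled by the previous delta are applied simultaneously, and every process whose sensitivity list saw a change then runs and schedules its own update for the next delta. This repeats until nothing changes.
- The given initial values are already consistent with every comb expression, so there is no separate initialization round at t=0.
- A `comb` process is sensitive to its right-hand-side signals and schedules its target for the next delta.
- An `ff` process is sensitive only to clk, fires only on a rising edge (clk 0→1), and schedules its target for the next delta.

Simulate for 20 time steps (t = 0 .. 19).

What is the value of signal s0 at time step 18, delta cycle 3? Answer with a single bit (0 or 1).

t0.Δ0 s1=0 s0=0 clk=0
t0.Δ1 s1=0 s0=0 clk=1
t0.Δ2 s1=1 s0=0 clk=1
t0.Δ3 s1=1 s0=1 clk=1
t1.Δ0 s1=1 s0=1 clk=1
t1.Δ1 s1=1 s0=1 clk=0
t2.Δ0 s1=1 s0=1 clk=0
t2.Δ1 s1=1 s0=1 clk=1
t2.Δ2 s1=0 s0=1 clk=1
t2.Δ3 s1=0 s0=0 clk=1
t3.Δ0 s1=0 s0=0 clk=1
t3.Δ1 s1=0 s0=0 clk=0
t4.Δ0 s1=0 s0=0 clk=0
t4.Δ1 s1=0 s0=0 clk=1
t4.Δ2 s1=1 s0=0 clk=1
t4.Δ3 s1=1 s0=1 clk=1
t5.Δ0 s1=1 s0=1 clk=1
t5.Δ1 s1=1 s0=1 clk=0
t6.Δ0 s1=1 s0=1 clk=0
t6.Δ1 s1=1 s0=1 clk=1
t6.Δ2 s1=0 s0=1 clk=1
t6.Δ3 s1=0 s0=0 clk=1
t7.Δ0 s1=0 s0=0 clk=1
t7.Δ1 s1=0 s0=0 clk=0
t8.Δ0 s1=0 s0=0 clk=0
t8.Δ1 s1=0 s0=0 clk=1
t8.Δ2 s1=1 s0=0 clk=1
t8.Δ3 s1=1 s0=1 clk=1
t9.Δ0 s1=1 s0=1 clk=1
t9.Δ1 s1=1 s0=1 clk=0
t10.Δ0 s1=1 s0=1 clk=0
t10.Δ1 s1=1 s0=1 clk=1
t10.Δ2 s1=0 s0=1 clk=1
t10.Δ3 s1=0 s0=0 clk=1
t11.Δ0 s1=0 s0=0 clk=1
t11.Δ1 s1=0 s0=0 clk=0
t12.Δ0 s1=0 s0=0 clk=0
t12.Δ1 s1=0 s0=0 clk=1
t12.Δ2 s1=1 s0=0 clk=1
t12.Δ3 s1=1 s0=1 clk=1
t13.Δ0 s1=1 s0=1 clk=1
t13.Δ1 s1=1 s0=1 clk=0
t14.Δ0 s1=1 s0=1 clk=0
t14.Δ1 s1=1 s0=1 clk=1
t14.Δ2 s1=0 s0=1 clk=1
t14.Δ3 s1=0 s0=0 clk=1
t15.Δ0 s1=0 s0=0 clk=1
t15.Δ1 s1=0 s0=0 clk=0
t16.Δ0 s1=0 s0=0 clk=0
t16.Δ1 s1=0 s0=0 clk=1
t16.Δ2 s1=1 s0=0 clk=1
t16.Δ3 s1=1 s0=1 clk=1
t17.Δ0 s1=1 s0=1 clk=1
t17.Δ1 s1=1 s0=1 clk=0
t18.Δ0 s1=1 s0=1 clk=0
t18.Δ1 s1=1 s0=1 clk=1
t18.Δ2 s1=0 s0=1 clk=1
t18.Δ3 s1=0 s0=0 clk=1
t19.Δ0 s1=0 s0=0 clk=1
t19.Δ1 s1=0 s0=0 clk=0

0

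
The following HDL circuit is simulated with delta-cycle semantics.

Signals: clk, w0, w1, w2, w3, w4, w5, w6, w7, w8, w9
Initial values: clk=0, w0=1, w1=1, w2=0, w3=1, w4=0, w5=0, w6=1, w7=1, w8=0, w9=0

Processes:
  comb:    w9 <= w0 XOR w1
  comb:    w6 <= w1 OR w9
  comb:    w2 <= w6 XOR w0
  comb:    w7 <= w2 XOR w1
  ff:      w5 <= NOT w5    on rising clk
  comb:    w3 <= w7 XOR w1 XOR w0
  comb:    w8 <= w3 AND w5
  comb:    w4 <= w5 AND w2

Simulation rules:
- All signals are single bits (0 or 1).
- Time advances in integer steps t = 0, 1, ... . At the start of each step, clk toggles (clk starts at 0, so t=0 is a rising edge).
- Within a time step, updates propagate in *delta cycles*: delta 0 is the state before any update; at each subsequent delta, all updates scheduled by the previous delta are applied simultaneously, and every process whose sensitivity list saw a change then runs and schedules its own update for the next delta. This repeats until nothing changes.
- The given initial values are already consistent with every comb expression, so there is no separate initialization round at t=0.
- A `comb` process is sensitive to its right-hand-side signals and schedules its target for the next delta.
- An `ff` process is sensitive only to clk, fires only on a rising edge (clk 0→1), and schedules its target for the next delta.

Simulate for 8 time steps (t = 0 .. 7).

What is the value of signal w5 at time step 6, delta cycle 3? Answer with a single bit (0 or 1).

[bits: w7,w5,w0,clk,w1,w2,w6,w9,w4,w8,w3]
t=0: Δ0=10101010001 Δ1=10111010001 Δ2=11111010001 Δ3=11111010011 | 3Δ
t=1: Δ0=11111010011 Δ1=11101010011 | 1Δ
t=2: Δ0=11101010011 Δ1=11111010011 Δ2=10111010011 Δ3=10111010001 | 3Δ
t=3: Δ0=10111010001 Δ1=10101010001 | 1Δ
t=4: Δ0=10101010001 Δ1=10111010001 Δ2=11111010001 Δ3=11111010011 | 3Δ
t=5: Δ0=11111010011 Δ1=11101010011 | 1Δ
t=6: Δ0=11101010011 Δ1=11111010011 Δ2=10111010011 Δ3=10111010001 | 3Δ
t=7: Δ0=10111010001 Δ1=10101010001 | 1Δ

0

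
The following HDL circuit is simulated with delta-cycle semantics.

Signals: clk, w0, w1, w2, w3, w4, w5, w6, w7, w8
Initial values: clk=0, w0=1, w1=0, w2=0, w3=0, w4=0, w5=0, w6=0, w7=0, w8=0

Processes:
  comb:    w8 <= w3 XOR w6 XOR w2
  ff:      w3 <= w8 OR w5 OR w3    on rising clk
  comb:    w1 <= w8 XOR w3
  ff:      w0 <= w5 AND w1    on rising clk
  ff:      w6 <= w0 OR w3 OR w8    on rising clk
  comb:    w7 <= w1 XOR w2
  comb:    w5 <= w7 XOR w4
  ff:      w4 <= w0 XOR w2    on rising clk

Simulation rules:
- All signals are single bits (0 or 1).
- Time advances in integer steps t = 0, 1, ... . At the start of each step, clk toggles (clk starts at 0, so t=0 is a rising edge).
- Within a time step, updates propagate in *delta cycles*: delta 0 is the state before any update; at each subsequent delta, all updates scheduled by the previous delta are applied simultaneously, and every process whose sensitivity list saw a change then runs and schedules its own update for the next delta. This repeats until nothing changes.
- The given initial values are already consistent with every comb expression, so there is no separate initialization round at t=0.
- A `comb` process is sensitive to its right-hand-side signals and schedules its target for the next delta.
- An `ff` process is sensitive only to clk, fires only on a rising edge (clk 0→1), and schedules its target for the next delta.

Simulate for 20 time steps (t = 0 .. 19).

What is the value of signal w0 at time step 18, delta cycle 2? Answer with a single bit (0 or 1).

t0.Δ0 w2=0 w1=0 w4=0 w8=0 w0=1 w6=0 w3=0 clk=0 w5=0 w7=0
t0.Δ1 w2=0 w1=0 w4=0 w8=0 w0=1 w6=0 w3=0 clk=1 w5=0 w7=0
t0.Δ2 w2=0 w1=0 w4=1 w8=0 w0=0 w6=1 w3=0 clk=1 w5=0 w7=0
t0.Δ3 w2=0 w1=0 w4=1 w8=1 w0=0 w6=1 w3=0 clk=1 w5=1 w7=0
t0.Δ4 w2=0 w1=1 w4=1 w8=1 w0=0 w6=1 w3=0 clk=1 w5=1 w7=0
t0.Δ5 w2=0 w1=1 w4=1 w8=1 w0=0 w6=1 w3=0 clk=1 w5=1 w7=1
t0.Δ6 w2=0 w1=1 w4=1 w8=1 w0=0 w6=1 w3=0 clk=1 w5=0 w7=1
t1.Δ0 w2=0 w1=1 w4=1 w8=1 w0=0 w6=1 w3=0 clk=1 w5=0 w7=1
t1.Δ1 w2=0 w1=1 w4=1 w8=1 w0=0 w6=1 w3=0 clk=0 w5=0 w7=1
t2.Δ0 w2=0 w1=1 w4=1 w8=1 w0=0 w6=1 w3=0 clk=0 w5=0 w7=1
t2.Δ1 w2=0 w1=1 w4=1 w8=1 w0=0 w6=1 w3=0 clk=1 w5=0 w7=1
t2.Δ2 w2=0 w1=1 w4=0 w8=1 w0=0 w6=1 w3=1 clk=1 w5=0 w7=1
t2.Δ3 w2=0 w1=0 w4=0 w8=0 w0=0 w6=1 w3=1 clk=1 w5=1 w7=1
t2.Δ4 w2=0 w1=1 w4=0 w8=0 w0=0 w6=1 w3=1 clk=1 w5=1 w7=0
t2.Δ5 w2=0 w1=1 w4=0 w8=0 w0=0 w6=1 w3=1 clk=1 w5=0 w7=1
t2.Δ6 w2=0 w1=1 w4=0 w8=0 w0=0 w6=1 w3=1 clk=1 w5=1 w7=1
t3.Δ0 w2=0 w1=1 w4=0 w8=0 w0=0 w6=1 w3=1 clk=1 w5=1 w7=1
t3.Δ1 w2=0 w1=1 w4=0 w8=0 w0=0 w6=1 w3=1 clk=0 w5=1 w7=1
t4.Δ0 w2=0 w1=1 w4=0 w8=0 w0=0 w6=1 w3=1 clk=0 w5=1 w7=1
t4.Δ1 w2=0 w1=1 w4=0 w8=0 w0=0 w6=1 w3=1 clk=1 w5=1 w7=1
t4.Δ2 w2=0 w1=1 w4=0 w8=0 w0=1 w6=1 w3=1 clk=1 w5=1 w7=1
t5.Δ0 w2=0 w1=1 w4=0 w8=0 w0=1 w6=1 w3=1 clk=1 w5=1 w7=1
t5.Δ1 w2=0 w1=1 w4=0 w8=0 w0=1 w6=1 w3=1 clk=0 w5=1 w7=1
t6.Δ0 w2=0 w1=1 w4=0 w8=0 w0=1 w6=1 w3=1 clk=0 w5=1 w7=1
t6.Δ1 w2=0 w1=1 w4=0 w8=0 w0=1 w6=1 w3=1 clk=1 w5=1 w7=1
t6.Δ2 w2=0 w1=1 w4=1 w8=0 w0=1 w6=1 w3=1 clk=1 w5=1 w7=1
t6.Δ3 w2=0 w1=1 w4=1 w8=0 w0=1 w6=1 w3=1 clk=1 w5=0 w7=1
t7.Δ0 w2=0 w1=1 w4=1 w8=0 w0=1 w6=1 w3=1 clk=1 w5=0 w7=1
t7.Δ1 w2=0 w1=1 w4=1 w8=0 w0=1 w6=1 w3=1 clk=0 w5=0 w7=1
t8.Δ0 w2=0 w1=1 w4=1 w8=0 w0=1 w6=1 w3=1 clk=0 w5=0 w7=1
t8.Δ1 w2=0 w1=1 w4=1 w8=0 w0=1 w6=1 w3=1 clk=1 w5=0 w7=1
t8.Δ2 w2=0 w1=1 w4=1 w8=0 w0=0 w6=1 w3=1 clk=1 w5=0 w7=1
t9.Δ0 w2=0 w1=1 w4=1 w8=0 w0=0 w6=1 w3=1 clk=1 w5=0 w7=1
t9.Δ1 w2=0 w1=1 w4=1 w8=0 w0=0 w6=1 w3=1 clk=0 w5=0 w7=1
t10.Δ0 w2=0 w1=1 w4=1 w8=0 w0=0 w6=1 w3=1 clk=0 w5=0 w7=1
t10.Δ1 w2=0 w1=1 w4=1 w8=0 w0=0 w6=1 w3=1 clk=1 w5=0 w7=1
t10.Δ2 w2=0 w1=1 w4=0 w8=0 w0=0 w6=1 w3=1 clk=1 w5=0 w7=1
t10.Δ3 w2=0 w1=1 w4=0 w8=0 w0=0 w6=1 w3=1 clk=1 w5=1 w7=1
t11.Δ0 w2=0 w1=1 w4=0 w8=0 w0=0 w6=1 w3=1 clk=1 w5=1 w7=1
t11.Δ1 w2=0 w1=1 w4=0 w8=0 w0=0 w6=1 w3=1 clk=0 w5=1 w7=1
t12.Δ0 w2=0 w1=1 w4=0 w8=0 w0=0 w6=1 w3=1 clk=0 w5=1 w7=1
t12.Δ1 w2=0 w1=1 w4=0 w8=0 w0=0 w6=1 w3=1 clk=1 w5=1 w7=1
t12.Δ2 w2=0 w1=1 w4=0 w8=0 w0=1 w6=1 w3=1 clk=1 w5=1 w7=1
t13.Δ0 w2=0 w1=1 w4=0 w8=0 w0=1 w6=1 w3=1 clk=1 w5=1 w7=1
t13.Δ1 w2=0 w1=1 w4=0 w8=0 w0=1 w6=1 w3=1 clk=0 w5=1 w7=1
t14.Δ0 w2=0 w1=1 w4=0 w8=0 w0=1 w6=1 w3=1 clk=0 w5=1 w7=1
t14.Δ1 w2=0 w1=1 w4=0 w8=0 w0=1 w6=1 w3=1 clk=1 w5=1 w7=1
t14.Δ2 w2=0 w1=1 w4=1 w8=0 w0=1 w6=1 w3=1 clk=1 w5=1 w7=1
t14.Δ3 w2=0 w1=1 w4=1 w8=0 w0=1 w6=1 w3=1 clk=1 w5=0 w7=1
t15.Δ0 w2=0 w1=1 w4=1 w8=0 w0=1 w6=1 w3=1 clk=1 w5=0 w7=1
t15.Δ1 w2=0 w1=1 w4=1 w8=0 w0=1 w6=1 w3=1 clk=0 w5=0 w7=1
t16.Δ0 w2=0 w1=1 w4=1 w8=0 w0=1 w6=1 w3=1 clk=0 w5=0 w7=1
t16.Δ1 w2=0 w1=1 w4=1 w8=0 w0=1 w6=1 w3=1 clk=1 w5=0 w7=1
t16.Δ2 w2=0 w1=1 w4=1 w8=0 w0=0 w6=1 w3=1 clk=1 w5=0 w7=1
t17.Δ0 w2=0 w1=1 w4=1 w8=0 w0=0 w6=1 w3=1 clk=1 w5=0 w7=1
t17.Δ1 w2=0 w1=1 w4=1 w8=0 w0=0 w6=1 w3=1 clk=0 w5=0 w7=1
t18.Δ0 w2=0 w1=1 w4=1 w8=0 w0=0 w6=1 w3=1 clk=0 w5=0 w7=1
t18.Δ1 w2=0 w1=1 w4=1 w8=0 w0=0 w6=1 w3=1 clk=1 w5=0 w7=1
t18.Δ2 w2=0 w1=1 w4=0 w8=0 w0=0 w6=1 w3=1 clk=1 w5=0 w7=1
t18.Δ3 w2=0 w1=1 w4=0 w8=0 w0=0 w6=1 w3=1 clk=1 w5=1 w7=1
t19.Δ0 w2=0 w1=1 w4=0 w8=0 w0=0 w6=1 w3=1 clk=1 w5=1 w7=1
t19.Δ1 w2=0 w1=1 w4=0 w8=0 w0=0 w6=1 w3=1 clk=0 w5=1 w7=1

0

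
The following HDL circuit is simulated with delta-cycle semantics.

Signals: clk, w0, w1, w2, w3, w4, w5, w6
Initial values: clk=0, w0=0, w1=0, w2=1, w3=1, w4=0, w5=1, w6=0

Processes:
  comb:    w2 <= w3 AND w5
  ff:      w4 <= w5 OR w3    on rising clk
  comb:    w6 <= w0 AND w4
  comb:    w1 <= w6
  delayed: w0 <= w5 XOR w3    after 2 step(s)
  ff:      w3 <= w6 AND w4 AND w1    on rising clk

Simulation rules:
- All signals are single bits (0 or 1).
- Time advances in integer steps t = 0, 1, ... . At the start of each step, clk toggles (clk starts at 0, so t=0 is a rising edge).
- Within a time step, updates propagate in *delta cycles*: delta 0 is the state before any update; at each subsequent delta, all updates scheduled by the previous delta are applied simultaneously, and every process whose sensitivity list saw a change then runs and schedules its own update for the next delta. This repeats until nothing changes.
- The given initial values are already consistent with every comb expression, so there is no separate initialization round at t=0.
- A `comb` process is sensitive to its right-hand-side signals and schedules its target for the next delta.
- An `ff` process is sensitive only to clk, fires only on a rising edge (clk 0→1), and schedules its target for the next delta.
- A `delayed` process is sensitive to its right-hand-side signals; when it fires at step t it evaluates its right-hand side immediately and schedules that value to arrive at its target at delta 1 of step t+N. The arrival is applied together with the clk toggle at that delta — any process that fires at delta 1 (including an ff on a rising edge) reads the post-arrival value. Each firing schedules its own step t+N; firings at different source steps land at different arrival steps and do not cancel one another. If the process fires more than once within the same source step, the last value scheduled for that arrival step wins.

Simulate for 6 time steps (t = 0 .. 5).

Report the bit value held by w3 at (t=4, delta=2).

1

t0.Δ0 clk=0 w0=0 w5=1 w3=1 w6=0 w4=0 w2=1 w1=0
t0.Δ1 clk=1 w0=0 w5=1 w3=1 w6=0 w4=0 w2=1 w1=0
t0.Δ2 clk=1 w0=0 w5=1 w3=0 w6=0 w4=1 w2=1 w1=0
t0.Δ3 clk=1 w0=0 w5=1 w3=0 w6=0 w4=1 w2=0 w1=0
t1.Δ0 clk=1 w0=0 w5=1 w3=0 w6=0 w4=1 w2=0 w1=0
t1.Δ1 clk=0 w0=0 w5=1 w3=0 w6=0 w4=1 w2=0 w1=0
t2.Δ0 clk=0 w0=0 w5=1 w3=0 w6=0 w4=1 w2=0 w1=0
t2.Δ1 clk=1 w0=1 w5=1 w3=0 w6=0 w4=1 w2=0 w1=0
t2.Δ2 clk=1 w0=1 w5=1 w3=0 w6=1 w4=1 w2=0 w1=0
t2.Δ3 clk=1 w0=1 w5=1 w3=0 w6=1 w4=1 w2=0 w1=1
t3.Δ0 clk=1 w0=1 w5=1 w3=0 w6=1 w4=1 w2=0 w1=1
t3.Δ1 clk=0 w0=1 w5=1 w3=0 w6=1 w4=1 w2=0 w1=1
t4.Δ0 clk=0 w0=1 w5=1 w3=0 w6=1 w4=1 w2=0 w1=1
t4.Δ1 clk=1 w0=1 w5=1 w3=0 w6=1 w4=1 w2=0 w1=1
t4.Δ2 clk=1 w0=1 w5=1 w3=1 w6=1 w4=1 w2=0 w1=1
t4.Δ3 clk=1 w0=1 w5=1 w3=1 w6=1 w4=1 w2=1 w1=1
t5.Δ0 clk=1 w0=1 w5=1 w3=1 w6=1 w4=1 w2=1 w1=1
t5.Δ1 clk=0 w0=1 w5=1 w3=1 w6=1 w4=1 w2=1 w1=1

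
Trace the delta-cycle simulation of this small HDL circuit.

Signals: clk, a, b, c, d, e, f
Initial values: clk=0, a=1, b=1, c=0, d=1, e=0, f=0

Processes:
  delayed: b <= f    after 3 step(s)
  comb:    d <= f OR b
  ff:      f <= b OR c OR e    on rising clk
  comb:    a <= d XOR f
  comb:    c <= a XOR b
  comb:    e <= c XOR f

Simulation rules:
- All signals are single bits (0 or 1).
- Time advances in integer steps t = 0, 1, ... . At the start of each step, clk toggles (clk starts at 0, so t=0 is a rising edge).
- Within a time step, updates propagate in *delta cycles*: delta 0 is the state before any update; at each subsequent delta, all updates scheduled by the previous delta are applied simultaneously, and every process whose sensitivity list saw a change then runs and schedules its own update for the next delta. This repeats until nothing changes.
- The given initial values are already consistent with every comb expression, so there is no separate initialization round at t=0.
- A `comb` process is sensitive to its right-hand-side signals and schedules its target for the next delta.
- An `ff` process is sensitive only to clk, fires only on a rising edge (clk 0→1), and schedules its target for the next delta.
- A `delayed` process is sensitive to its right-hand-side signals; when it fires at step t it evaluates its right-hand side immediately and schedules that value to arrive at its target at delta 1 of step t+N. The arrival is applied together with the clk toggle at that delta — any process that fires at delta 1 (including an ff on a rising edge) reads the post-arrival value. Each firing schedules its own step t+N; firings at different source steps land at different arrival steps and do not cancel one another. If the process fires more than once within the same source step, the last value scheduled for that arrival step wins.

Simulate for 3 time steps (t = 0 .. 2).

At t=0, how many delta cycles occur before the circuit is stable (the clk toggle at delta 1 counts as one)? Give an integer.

5

t0.Δ0 a=1 c=0 e=0 d=1 f=0 b=1 clk=0
t0.Δ1 a=1 c=0 e=0 d=1 f=0 b=1 clk=1
t0.Δ2 a=1 c=0 e=0 d=1 f=1 b=1 clk=1
t0.Δ3 a=0 c=0 e=1 d=1 f=1 b=1 clk=1
t0.Δ4 a=0 c=1 e=1 d=1 f=1 b=1 clk=1
t0.Δ5 a=0 c=1 e=0 d=1 f=1 b=1 clk=1
t1.Δ0 a=0 c=1 e=0 d=1 f=1 b=1 clk=1
t1.Δ1 a=0 c=1 e=0 d=1 f=1 b=1 clk=0
t2.Δ0 a=0 c=1 e=0 d=1 f=1 b=1 clk=0
t2.Δ1 a=0 c=1 e=0 d=1 f=1 b=1 clk=1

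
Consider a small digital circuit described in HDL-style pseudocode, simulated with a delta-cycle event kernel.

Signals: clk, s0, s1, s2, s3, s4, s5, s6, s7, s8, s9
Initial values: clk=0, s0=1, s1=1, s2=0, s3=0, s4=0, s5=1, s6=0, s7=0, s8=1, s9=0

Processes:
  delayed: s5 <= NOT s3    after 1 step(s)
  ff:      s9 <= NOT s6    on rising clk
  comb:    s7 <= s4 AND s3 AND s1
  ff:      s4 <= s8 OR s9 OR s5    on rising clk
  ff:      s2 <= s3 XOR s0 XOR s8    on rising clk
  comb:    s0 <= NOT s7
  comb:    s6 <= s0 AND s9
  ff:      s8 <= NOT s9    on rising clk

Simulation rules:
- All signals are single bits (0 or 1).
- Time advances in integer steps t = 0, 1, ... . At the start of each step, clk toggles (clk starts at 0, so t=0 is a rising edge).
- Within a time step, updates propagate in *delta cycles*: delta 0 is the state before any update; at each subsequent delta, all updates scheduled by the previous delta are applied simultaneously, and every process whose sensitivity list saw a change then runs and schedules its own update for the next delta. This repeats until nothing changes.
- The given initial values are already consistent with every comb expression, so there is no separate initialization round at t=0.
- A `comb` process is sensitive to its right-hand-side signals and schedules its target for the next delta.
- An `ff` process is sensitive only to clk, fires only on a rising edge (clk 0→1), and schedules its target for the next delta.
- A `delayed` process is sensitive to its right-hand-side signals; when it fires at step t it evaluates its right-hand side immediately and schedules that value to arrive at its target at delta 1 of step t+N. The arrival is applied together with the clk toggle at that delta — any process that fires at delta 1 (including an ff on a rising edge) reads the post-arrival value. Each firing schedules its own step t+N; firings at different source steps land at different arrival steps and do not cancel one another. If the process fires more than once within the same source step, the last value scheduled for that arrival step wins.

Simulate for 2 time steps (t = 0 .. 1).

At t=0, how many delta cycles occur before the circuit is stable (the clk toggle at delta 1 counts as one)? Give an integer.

t=0 Δ0: s9=0 s7=0 s1=1 s2=0 s4=0 s8=1 s6=0 clk=0 s3=0 s0=1 s5=1
  Δ1: clk:0→1
  Δ2: s9:0→1, s4:0→1
  Δ3: s6:0→1
  (3Δ to stable)
t=1 Δ0: s9=1 s7=0 s1=1 s2=0 s4=1 s8=1 s6=1 clk=1 s3=0 s0=1 s5=1
  Δ1: clk:1→0
  (1Δ to stable)

3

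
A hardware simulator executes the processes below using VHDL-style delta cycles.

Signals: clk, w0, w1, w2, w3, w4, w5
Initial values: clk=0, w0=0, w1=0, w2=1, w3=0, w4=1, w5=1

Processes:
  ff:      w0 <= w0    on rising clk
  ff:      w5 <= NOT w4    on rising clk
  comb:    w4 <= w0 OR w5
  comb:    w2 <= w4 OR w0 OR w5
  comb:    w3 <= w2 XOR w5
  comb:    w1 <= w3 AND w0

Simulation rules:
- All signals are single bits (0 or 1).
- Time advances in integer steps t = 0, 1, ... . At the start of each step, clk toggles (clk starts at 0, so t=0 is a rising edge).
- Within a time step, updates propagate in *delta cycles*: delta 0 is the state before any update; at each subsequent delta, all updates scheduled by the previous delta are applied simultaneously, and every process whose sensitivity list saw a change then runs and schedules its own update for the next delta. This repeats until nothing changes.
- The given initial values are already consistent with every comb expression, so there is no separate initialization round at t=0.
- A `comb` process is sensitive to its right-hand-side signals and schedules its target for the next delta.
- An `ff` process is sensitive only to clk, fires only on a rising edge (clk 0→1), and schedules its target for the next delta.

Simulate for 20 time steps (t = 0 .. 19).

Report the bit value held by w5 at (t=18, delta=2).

t0.Δ0 w4=1 w0=0 w3=0 w2=1 clk=0 w1=0 w5=1
t0.Δ1 w4=1 w0=0 w3=0 w2=1 clk=1 w1=0 w5=1
t0.Δ2 w4=1 w0=0 w3=0 w2=1 clk=1 w1=0 w5=0
t0.Δ3 w4=0 w0=0 w3=1 w2=1 clk=1 w1=0 w5=0
t0.Δ4 w4=0 w0=0 w3=1 w2=0 clk=1 w1=0 w5=0
t0.Δ5 w4=0 w0=0 w3=0 w2=0 clk=1 w1=0 w5=0
t1.Δ0 w4=0 w0=0 w3=0 w2=0 clk=1 w1=0 w5=0
t1.Δ1 w4=0 w0=0 w3=0 w2=0 clk=0 w1=0 w5=0
t2.Δ0 w4=0 w0=0 w3=0 w2=0 clk=0 w1=0 w5=0
t2.Δ1 w4=0 w0=0 w3=0 w2=0 clk=1 w1=0 w5=0
t2.Δ2 w4=0 w0=0 w3=0 w2=0 clk=1 w1=0 w5=1
t2.Δ3 w4=1 w0=0 w3=1 w2=1 clk=1 w1=0 w5=1
t2.Δ4 w4=1 w0=0 w3=0 w2=1 clk=1 w1=0 w5=1
t3.Δ0 w4=1 w0=0 w3=0 w2=1 clk=1 w1=0 w5=1
t3.Δ1 w4=1 w0=0 w3=0 w2=1 clk=0 w1=0 w5=1
t4.Δ0 w4=1 w0=0 w3=0 w2=1 clk=0 w1=0 w5=1
t4.Δ1 w4=1 w0=0 w3=0 w2=1 clk=1 w1=0 w5=1
t4.Δ2 w4=1 w0=0 w3=0 w2=1 clk=1 w1=0 w5=0
t4.Δ3 w4=0 w0=0 w3=1 w2=1 clk=1 w1=0 w5=0
t4.Δ4 w4=0 w0=0 w3=1 w2=0 clk=1 w1=0 w5=0
t4.Δ5 w4=0 w0=0 w3=0 w2=0 clk=1 w1=0 w5=0
t5.Δ0 w4=0 w0=0 w3=0 w2=0 clk=1 w1=0 w5=0
t5.Δ1 w4=0 w0=0 w3=0 w2=0 clk=0 w1=0 w5=0
t6.Δ0 w4=0 w0=0 w3=0 w2=0 clk=0 w1=0 w5=0
t6.Δ1 w4=0 w0=0 w3=0 w2=0 clk=1 w1=0 w5=0
t6.Δ2 w4=0 w0=0 w3=0 w2=0 clk=1 w1=0 w5=1
t6.Δ3 w4=1 w0=0 w3=1 w2=1 clk=1 w1=0 w5=1
t6.Δ4 w4=1 w0=0 w3=0 w2=1 clk=1 w1=0 w5=1
t7.Δ0 w4=1 w0=0 w3=0 w2=1 clk=1 w1=0 w5=1
t7.Δ1 w4=1 w0=0 w3=0 w2=1 clk=0 w1=0 w5=1
t8.Δ0 w4=1 w0=0 w3=0 w2=1 clk=0 w1=0 w5=1
t8.Δ1 w4=1 w0=0 w3=0 w2=1 clk=1 w1=0 w5=1
t8.Δ2 w4=1 w0=0 w3=0 w2=1 clk=1 w1=0 w5=0
t8.Δ3 w4=0 w0=0 w3=1 w2=1 clk=1 w1=0 w5=0
t8.Δ4 w4=0 w0=0 w3=1 w2=0 clk=1 w1=0 w5=0
t8.Δ5 w4=0 w0=0 w3=0 w2=0 clk=1 w1=0 w5=0
t9.Δ0 w4=0 w0=0 w3=0 w2=0 clk=1 w1=0 w5=0
t9.Δ1 w4=0 w0=0 w3=0 w2=0 clk=0 w1=0 w5=0
t10.Δ0 w4=0 w0=0 w3=0 w2=0 clk=0 w1=0 w5=0
t10.Δ1 w4=0 w0=0 w3=0 w2=0 clk=1 w1=0 w5=0
t10.Δ2 w4=0 w0=0 w3=0 w2=0 clk=1 w1=0 w5=1
t10.Δ3 w4=1 w0=0 w3=1 w2=1 clk=1 w1=0 w5=1
t10.Δ4 w4=1 w0=0 w3=0 w2=1 clk=1 w1=0 w5=1
t11.Δ0 w4=1 w0=0 w3=0 w2=1 clk=1 w1=0 w5=1
t11.Δ1 w4=1 w0=0 w3=0 w2=1 clk=0 w1=0 w5=1
t12.Δ0 w4=1 w0=0 w3=0 w2=1 clk=0 w1=0 w5=1
t12.Δ1 w4=1 w0=0 w3=0 w2=1 clk=1 w1=0 w5=1
t12.Δ2 w4=1 w0=0 w3=0 w2=1 clk=1 w1=0 w5=0
t12.Δ3 w4=0 w0=0 w3=1 w2=1 clk=1 w1=0 w5=0
t12.Δ4 w4=0 w0=0 w3=1 w2=0 clk=1 w1=0 w5=0
t12.Δ5 w4=0 w0=0 w3=0 w2=0 clk=1 w1=0 w5=0
t13.Δ0 w4=0 w0=0 w3=0 w2=0 clk=1 w1=0 w5=0
t13.Δ1 w4=0 w0=0 w3=0 w2=0 clk=0 w1=0 w5=0
t14.Δ0 w4=0 w0=0 w3=0 w2=0 clk=0 w1=0 w5=0
t14.Δ1 w4=0 w0=0 w3=0 w2=0 clk=1 w1=0 w5=0
t14.Δ2 w4=0 w0=0 w3=0 w2=0 clk=1 w1=0 w5=1
t14.Δ3 w4=1 w0=0 w3=1 w2=1 clk=1 w1=0 w5=1
t14.Δ4 w4=1 w0=0 w3=0 w2=1 clk=1 w1=0 w5=1
t15.Δ0 w4=1 w0=0 w3=0 w2=1 clk=1 w1=0 w5=1
t15.Δ1 w4=1 w0=0 w3=0 w2=1 clk=0 w1=0 w5=1
t16.Δ0 w4=1 w0=0 w3=0 w2=1 clk=0 w1=0 w5=1
t16.Δ1 w4=1 w0=0 w3=0 w2=1 clk=1 w1=0 w5=1
t16.Δ2 w4=1 w0=0 w3=0 w2=1 clk=1 w1=0 w5=0
t16.Δ3 w4=0 w0=0 w3=1 w2=1 clk=1 w1=0 w5=0
t16.Δ4 w4=0 w0=0 w3=1 w2=0 clk=1 w1=0 w5=0
t16.Δ5 w4=0 w0=0 w3=0 w2=0 clk=1 w1=0 w5=0
t17.Δ0 w4=0 w0=0 w3=0 w2=0 clk=1 w1=0 w5=0
t17.Δ1 w4=0 w0=0 w3=0 w2=0 clk=0 w1=0 w5=0
t18.Δ0 w4=0 w0=0 w3=0 w2=0 clk=0 w1=0 w5=0
t18.Δ1 w4=0 w0=0 w3=0 w2=0 clk=1 w1=0 w5=0
t18.Δ2 w4=0 w0=0 w3=0 w2=0 clk=1 w1=0 w5=1
t18.Δ3 w4=1 w0=0 w3=1 w2=1 clk=1 w1=0 w5=1
t18.Δ4 w4=1 w0=0 w3=0 w2=1 clk=1 w1=0 w5=1
t19.Δ0 w4=1 w0=0 w3=0 w2=1 clk=1 w1=0 w5=1
t19.Δ1 w4=1 w0=0 w3=0 w2=1 clk=0 w1=0 w5=1

1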